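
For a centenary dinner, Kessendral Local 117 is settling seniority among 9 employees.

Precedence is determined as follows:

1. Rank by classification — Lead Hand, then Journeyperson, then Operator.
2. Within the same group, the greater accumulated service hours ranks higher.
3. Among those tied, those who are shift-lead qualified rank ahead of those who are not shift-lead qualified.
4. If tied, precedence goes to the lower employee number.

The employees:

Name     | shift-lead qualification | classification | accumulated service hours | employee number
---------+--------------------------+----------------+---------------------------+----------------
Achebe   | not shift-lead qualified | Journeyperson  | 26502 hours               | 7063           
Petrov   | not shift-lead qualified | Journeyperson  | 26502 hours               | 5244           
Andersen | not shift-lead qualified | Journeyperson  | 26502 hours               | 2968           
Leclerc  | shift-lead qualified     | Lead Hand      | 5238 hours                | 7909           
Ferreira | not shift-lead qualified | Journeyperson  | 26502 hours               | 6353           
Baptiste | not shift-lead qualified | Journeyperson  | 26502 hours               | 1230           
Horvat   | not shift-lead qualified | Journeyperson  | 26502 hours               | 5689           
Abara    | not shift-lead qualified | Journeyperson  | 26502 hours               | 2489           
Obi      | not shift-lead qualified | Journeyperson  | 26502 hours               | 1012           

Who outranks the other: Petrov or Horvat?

Petrov

By classification: Leclerc (Lead Hand); then Obi, Baptiste, Abara, Andersen, Petrov, Horvat, Ferreira and Achebe (Journeyperson).
Obi, Baptiste, Abara, Andersen, Petrov, Horvat, Ferreira and Achebe all have accumulated service hours 26502 hours, so the next rule applies.
Obi, Baptiste, Abara, Andersen, Petrov, Horvat, Ferreira and Achebe are each not shift-lead qualified, so the next rule applies.
Among Obi, Baptiste, Abara, Andersen, Petrov, Horvat, Ferreira and Achebe, by employee number (lower first): Obi (1012) before Baptiste (1230) before Abara (2489) before Andersen (2968) before Petrov (5244) before Horvat (5689) before Ferreira (6353) before Achebe (7063).
So Petrov takes precedence.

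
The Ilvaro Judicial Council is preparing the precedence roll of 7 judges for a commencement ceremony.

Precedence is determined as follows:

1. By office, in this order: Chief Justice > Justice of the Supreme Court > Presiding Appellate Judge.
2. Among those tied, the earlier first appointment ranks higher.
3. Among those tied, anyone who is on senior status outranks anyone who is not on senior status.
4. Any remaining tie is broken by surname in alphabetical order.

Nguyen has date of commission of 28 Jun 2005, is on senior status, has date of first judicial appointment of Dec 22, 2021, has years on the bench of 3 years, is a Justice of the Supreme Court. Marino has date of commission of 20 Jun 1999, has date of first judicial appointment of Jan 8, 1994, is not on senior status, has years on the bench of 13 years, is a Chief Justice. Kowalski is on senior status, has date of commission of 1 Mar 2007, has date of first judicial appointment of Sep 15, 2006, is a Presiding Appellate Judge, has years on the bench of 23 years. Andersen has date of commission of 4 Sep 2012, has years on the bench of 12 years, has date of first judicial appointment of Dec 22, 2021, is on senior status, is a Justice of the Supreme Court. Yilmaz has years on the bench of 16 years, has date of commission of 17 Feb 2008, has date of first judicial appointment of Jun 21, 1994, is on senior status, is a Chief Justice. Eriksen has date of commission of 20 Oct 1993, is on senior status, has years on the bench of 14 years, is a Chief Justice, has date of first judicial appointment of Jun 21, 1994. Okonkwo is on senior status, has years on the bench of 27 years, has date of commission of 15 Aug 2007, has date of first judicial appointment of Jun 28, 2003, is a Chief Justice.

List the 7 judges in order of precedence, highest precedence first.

Marino, Eriksen, Yilmaz, Okonkwo, Andersen, Nguyen, Kowalski

By office: Marino, Eriksen, Yilmaz and Okonkwo (Chief Justice); then Andersen and Nguyen (Justice of the Supreme Court); then Kowalski (Presiding Appellate Judge).
Among Marino, Eriksen, Yilmaz and Okonkwo, by date of first judicial appointment (earlier first): Marino (Jan 8, 1994) before Eriksen and Yilmaz (Jun 21, 1994) before Okonkwo (Jun 28, 2003).
Eriksen and Yilmaz are each on senior status, so the next rule applies.
Among Eriksen and Yilmaz, alphabetically by surname: Eriksen before Yilmaz.
Andersen and Nguyen both have date of first judicial appointment Dec 22, 2021, so the next rule applies.
Andersen and Nguyen are each on senior status, so the next rule applies.
Among Andersen and Nguyen, alphabetically by surname: Andersen before Nguyen.
Full order: Marino, Eriksen, Yilmaz, Okonkwo, Andersen, Nguyen, Kowalski.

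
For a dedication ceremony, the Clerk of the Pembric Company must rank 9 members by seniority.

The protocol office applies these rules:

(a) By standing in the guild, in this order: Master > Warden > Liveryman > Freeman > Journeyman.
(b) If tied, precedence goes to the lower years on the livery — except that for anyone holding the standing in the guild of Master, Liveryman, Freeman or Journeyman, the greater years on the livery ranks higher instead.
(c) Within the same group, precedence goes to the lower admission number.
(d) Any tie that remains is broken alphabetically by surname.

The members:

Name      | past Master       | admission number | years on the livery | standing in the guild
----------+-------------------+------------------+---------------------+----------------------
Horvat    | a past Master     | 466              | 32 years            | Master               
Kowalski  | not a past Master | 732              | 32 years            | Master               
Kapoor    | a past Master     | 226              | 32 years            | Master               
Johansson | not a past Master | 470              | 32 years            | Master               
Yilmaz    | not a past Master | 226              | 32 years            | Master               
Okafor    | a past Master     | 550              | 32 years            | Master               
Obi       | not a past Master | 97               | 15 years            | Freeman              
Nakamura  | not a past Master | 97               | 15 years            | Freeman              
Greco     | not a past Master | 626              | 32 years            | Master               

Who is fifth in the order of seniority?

Okafor

By standing in the guild: Kapoor, Yilmaz, Horvat, Johansson, Okafor, Greco and Kowalski (Master); then Nakamura and Obi (Freeman).
Kapoor, Yilmaz, Horvat, Johansson, Okafor, Greco and Kowalski all have years on the livery 32 years, so the next rule applies.
Among Kapoor, Yilmaz, Horvat, Johansson, Okafor, Greco and Kowalski, by admission number (lower first): Kapoor and Yilmaz (226) before Horvat (466) before Johansson (470) before Okafor (550) before Greco (626) before Kowalski (732).
Among Kapoor and Yilmaz, alphabetically by surname: Kapoor before Yilmaz.
Nakamura and Obi both have years on the livery 15 years, so the next rule applies.
Nakamura and Obi both have admission number 97, so the next rule applies.
Among Nakamura and Obi, alphabetically by surname: Nakamura before Obi.
Order: Kapoor, Yilmaz, Horvat, Johansson, Okafor, Greco, Kowalski, Nakamura, Obi.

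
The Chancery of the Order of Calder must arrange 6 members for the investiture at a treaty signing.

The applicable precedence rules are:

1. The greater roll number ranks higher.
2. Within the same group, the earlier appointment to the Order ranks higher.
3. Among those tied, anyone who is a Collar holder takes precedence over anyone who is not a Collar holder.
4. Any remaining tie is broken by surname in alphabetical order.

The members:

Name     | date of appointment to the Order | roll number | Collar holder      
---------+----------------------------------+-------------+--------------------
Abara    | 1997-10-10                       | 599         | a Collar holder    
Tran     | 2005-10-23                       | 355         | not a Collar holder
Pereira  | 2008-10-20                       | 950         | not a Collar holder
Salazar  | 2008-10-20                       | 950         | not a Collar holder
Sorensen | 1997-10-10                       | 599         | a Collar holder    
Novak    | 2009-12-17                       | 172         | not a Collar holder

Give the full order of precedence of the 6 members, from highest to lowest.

Pereira, Salazar, Abara, Sorensen, Tran, Novak

By roll number (higher first): Pereira and Salazar (both 950); then Abara and Sorensen (both 599); then Tran (355); then Novak (172).
Pereira and Salazar both have date of appointment to the Order 2008-10-20, so the next rule applies.
Pereira and Salazar are each not a Collar holder, so the next rule applies.
Among Pereira and Salazar, alphabetically by surname: Pereira before Salazar.
Abara and Sorensen both have date of appointment to the Order 1997-10-10, so the next rule applies.
Abara and Sorensen are each a Collar holder, so the next rule applies.
Among Abara and Sorensen, alphabetically by surname: Abara before Sorensen.
Full order: Pereira, Salazar, Abara, Sorensen, Tran, Novak.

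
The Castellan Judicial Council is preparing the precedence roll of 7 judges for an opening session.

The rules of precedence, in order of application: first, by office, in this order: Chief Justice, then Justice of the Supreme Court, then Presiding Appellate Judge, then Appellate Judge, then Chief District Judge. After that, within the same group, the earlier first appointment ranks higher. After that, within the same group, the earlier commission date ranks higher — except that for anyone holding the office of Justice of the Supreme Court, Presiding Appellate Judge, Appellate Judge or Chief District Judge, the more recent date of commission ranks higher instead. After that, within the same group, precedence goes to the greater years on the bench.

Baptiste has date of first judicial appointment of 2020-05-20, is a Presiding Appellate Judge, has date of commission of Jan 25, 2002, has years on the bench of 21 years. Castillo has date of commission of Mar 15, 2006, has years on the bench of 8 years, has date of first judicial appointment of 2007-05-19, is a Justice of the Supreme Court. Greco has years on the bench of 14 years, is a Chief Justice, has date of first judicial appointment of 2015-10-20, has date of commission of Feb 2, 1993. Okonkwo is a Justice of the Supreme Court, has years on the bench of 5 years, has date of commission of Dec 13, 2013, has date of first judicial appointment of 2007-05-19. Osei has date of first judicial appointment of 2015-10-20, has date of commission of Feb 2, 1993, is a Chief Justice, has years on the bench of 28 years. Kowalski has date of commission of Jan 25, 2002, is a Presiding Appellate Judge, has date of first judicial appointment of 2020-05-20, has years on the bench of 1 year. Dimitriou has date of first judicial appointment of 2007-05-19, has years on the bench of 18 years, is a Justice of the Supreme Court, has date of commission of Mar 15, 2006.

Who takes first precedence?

By office: Osei and Greco (Chief Justice); then Okonkwo, Dimitriou and Castillo (Justice of the Supreme Court); then Baptiste and Kowalski (Presiding Appellate Judge).
Osei and Greco both have date of first judicial appointment 2015-10-20, so the next rule applies.
Osei and Greco both have date of commission Feb 2, 1993, so the next rule applies.
Among Osei and Greco, by years on the bench (higher first): Osei (28 years) before Greco (14 years).
Okonkwo, Dimitriou and Castillo all have date of first judicial appointment 2007-05-19, so the next rule applies.
Among Okonkwo, Dimitriou and Castillo, by date of commission (later first) (reversed rule for this group): Okonkwo (Dec 13, 2013) before Dimitriou and Castillo (Mar 15, 2006).
Among Dimitriou and Castillo, by years on the bench (higher first): Dimitriou (18 years) before Castillo (8 years).
Baptiste and Kowalski both have date of first judicial appointment 2020-05-20, so the next rule applies.
Baptiste and Kowalski both have date of commission Jan 25, 2002, so the next rule applies.
Among Baptiste and Kowalski, by years on the bench (higher first): Baptiste (21 years) before Kowalski (1 year).
Order: Osei, Greco, Okonkwo, Dimitriou, Castillo, Baptiste, Kowalski.

Osei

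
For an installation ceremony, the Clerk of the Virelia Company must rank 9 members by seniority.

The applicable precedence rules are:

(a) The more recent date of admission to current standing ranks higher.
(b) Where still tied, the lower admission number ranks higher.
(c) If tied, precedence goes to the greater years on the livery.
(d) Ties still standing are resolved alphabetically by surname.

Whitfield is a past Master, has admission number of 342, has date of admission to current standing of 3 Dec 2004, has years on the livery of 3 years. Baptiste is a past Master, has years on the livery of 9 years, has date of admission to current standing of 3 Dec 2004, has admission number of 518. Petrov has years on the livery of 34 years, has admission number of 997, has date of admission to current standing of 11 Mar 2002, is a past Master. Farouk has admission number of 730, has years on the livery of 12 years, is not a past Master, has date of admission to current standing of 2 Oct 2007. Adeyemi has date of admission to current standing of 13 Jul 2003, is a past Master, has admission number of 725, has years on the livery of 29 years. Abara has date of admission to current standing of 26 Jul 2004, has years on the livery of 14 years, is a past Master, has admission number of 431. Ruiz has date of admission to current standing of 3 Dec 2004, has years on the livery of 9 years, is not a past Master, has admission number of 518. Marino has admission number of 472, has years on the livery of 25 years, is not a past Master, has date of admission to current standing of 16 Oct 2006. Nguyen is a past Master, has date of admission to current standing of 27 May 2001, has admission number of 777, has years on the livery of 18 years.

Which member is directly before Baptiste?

By date of admission to current standing (later first): Farouk (2 Oct 2007); then Marino (16 Oct 2006); then Whitfield, Baptiste and Ruiz (each 3 Dec 2004); then Abara (26 Jul 2004); then Adeyemi (13 Jul 2003); then Petrov (11 Mar 2002); then Nguyen (27 May 2001).
Among Whitfield, Baptiste and Ruiz, by admission number (lower first): Whitfield (342) before Baptiste and Ruiz (518).
Baptiste and Ruiz both have years on the livery 9 years, so the next rule applies.
Among Baptiste and Ruiz, alphabetically by surname: Baptiste before Ruiz.
Order: Farouk, Marino, Whitfield, Baptiste, Ruiz, Abara, Adeyemi, Petrov, Nguyen.

Whitfield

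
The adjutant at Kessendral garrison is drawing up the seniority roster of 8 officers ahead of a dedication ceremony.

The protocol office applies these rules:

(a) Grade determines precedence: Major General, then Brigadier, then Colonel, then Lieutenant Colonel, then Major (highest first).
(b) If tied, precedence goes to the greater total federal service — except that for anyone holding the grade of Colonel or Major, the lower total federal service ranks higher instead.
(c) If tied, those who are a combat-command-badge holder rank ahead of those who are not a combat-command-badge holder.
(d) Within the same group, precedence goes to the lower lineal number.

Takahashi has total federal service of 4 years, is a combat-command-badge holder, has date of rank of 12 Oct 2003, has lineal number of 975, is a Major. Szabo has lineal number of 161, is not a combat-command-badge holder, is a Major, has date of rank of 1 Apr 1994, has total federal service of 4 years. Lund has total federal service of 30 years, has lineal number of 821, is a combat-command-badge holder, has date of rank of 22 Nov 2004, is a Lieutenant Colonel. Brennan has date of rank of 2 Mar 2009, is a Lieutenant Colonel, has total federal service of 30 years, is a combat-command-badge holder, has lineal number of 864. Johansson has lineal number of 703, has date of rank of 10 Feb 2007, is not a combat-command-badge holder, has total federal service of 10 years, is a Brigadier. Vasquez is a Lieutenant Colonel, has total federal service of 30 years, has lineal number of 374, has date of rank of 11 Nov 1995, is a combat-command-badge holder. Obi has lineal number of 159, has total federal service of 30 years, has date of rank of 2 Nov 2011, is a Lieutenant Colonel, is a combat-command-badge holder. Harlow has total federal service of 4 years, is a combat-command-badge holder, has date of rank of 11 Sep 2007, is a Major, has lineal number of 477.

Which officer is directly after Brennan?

By grade: Johansson (Brigadier); then Obi, Vasquez, Lund and Brennan (Lieutenant Colonel); then Harlow, Takahashi and Szabo (Major).
Obi, Vasquez, Lund and Brennan all have total federal service 30 years, so the next rule applies.
Obi, Vasquez, Lund and Brennan are each a combat-command-badge holder, so the next rule applies.
Among Obi, Vasquez, Lund and Brennan, by lineal number (lower first): Obi (159) before Vasquez (374) before Lund (821) before Brennan (864).
Harlow, Takahashi and Szabo all have total federal service 4 years, so the next rule applies.
Among Harlow, Takahashi and Szabo, a combat-command-badge holder before not a combat-command-badge holder: Harlow and Takahashi (a combat-command-badge holder) before Szabo (not a combat-command-badge holder).
Among Harlow and Takahashi, by lineal number (lower first): Harlow (477) before Takahashi (975).
Order: Johansson, Obi, Vasquez, Lund, Brennan, Harlow, Takahashi, Szabo.

Harlow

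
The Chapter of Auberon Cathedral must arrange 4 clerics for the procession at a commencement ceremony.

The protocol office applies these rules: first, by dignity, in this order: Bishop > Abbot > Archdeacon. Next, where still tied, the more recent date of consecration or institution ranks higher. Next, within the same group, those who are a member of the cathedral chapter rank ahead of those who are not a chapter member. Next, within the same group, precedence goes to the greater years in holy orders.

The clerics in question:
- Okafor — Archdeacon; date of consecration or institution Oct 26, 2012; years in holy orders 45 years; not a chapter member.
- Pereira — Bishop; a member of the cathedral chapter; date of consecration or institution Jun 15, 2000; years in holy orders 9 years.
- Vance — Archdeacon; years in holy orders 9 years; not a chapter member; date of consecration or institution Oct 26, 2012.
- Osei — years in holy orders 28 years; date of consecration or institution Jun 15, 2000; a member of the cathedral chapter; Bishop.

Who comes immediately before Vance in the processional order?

By dignity: Osei and Pereira (Bishop); then Okafor and Vance (Archdeacon).
Osei and Pereira both have date of consecration or institution Jun 15, 2000, so the next rule applies.
Osei and Pereira are each a member of the cathedral chapter, so the next rule applies.
Among Osei and Pereira, by years in holy orders (higher first): Osei (28 years) before Pereira (9 years).
Okafor and Vance both have date of consecration or institution Oct 26, 2012, so the next rule applies.
Okafor and Vance are each not a chapter member, so the next rule applies.
Among Okafor and Vance, by years in holy orders (higher first): Okafor (45 years) before Vance (9 years).
Order: Osei, Pereira, Okafor, Vance.

Okafor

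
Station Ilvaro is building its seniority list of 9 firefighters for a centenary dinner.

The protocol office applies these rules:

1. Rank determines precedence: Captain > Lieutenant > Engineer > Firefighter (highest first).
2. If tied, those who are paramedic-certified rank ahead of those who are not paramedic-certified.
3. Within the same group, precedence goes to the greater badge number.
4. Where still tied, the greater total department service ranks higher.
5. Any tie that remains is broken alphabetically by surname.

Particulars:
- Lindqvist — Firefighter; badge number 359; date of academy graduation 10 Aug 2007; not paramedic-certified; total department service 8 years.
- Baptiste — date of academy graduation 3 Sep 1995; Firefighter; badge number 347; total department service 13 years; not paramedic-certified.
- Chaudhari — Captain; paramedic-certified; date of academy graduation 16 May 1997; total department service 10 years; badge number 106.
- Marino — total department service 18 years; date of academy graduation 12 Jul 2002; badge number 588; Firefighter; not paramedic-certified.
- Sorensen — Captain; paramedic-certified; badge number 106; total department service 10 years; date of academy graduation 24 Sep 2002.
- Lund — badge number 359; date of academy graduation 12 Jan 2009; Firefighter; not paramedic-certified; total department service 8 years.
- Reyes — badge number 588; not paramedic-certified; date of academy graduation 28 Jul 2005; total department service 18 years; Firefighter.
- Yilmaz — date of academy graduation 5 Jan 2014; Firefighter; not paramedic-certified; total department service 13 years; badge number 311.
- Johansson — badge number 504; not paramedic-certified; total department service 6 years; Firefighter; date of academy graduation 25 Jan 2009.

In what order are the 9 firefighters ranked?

By rank: Chaudhari and Sorensen (Captain); then Marino, Reyes, Johansson, Lindqvist, Lund, Baptiste and Yilmaz (Firefighter).
Chaudhari and Sorensen are each paramedic-certified, so the next rule applies.
Chaudhari and Sorensen both have badge number 106, so the next rule applies.
Chaudhari and Sorensen both have total department service 10 years, so the next rule applies.
Among Chaudhari and Sorensen, alphabetically by surname: Chaudhari before Sorensen.
Marino, Reyes, Johansson, Lindqvist, Lund, Baptiste and Yilmaz are each not paramedic-certified, so the next rule applies.
Among Marino, Reyes, Johansson, Lindqvist, Lund, Baptiste and Yilmaz, by badge number (higher first): Marino and Reyes (588) before Johansson (504) before Lindqvist and Lund (359) before Baptiste (347) before Yilmaz (311).
Marino and Reyes both have total department service 18 years, so the next rule applies.
Among Marino and Reyes, alphabetically by surname: Marino before Reyes.
Lindqvist and Lund both have total department service 8 years, so the next rule applies.
Among Lindqvist and Lund, alphabetically by surname: Lindqvist before Lund.
Full order: Chaudhari, Sorensen, Marino, Reyes, Johansson, Lindqvist, Lund, Baptiste, Yilmaz.

Chaudhari, Sorensen, Marino, Reyes, Johansson, Lindqvist, Lund, Baptiste, Yilmaz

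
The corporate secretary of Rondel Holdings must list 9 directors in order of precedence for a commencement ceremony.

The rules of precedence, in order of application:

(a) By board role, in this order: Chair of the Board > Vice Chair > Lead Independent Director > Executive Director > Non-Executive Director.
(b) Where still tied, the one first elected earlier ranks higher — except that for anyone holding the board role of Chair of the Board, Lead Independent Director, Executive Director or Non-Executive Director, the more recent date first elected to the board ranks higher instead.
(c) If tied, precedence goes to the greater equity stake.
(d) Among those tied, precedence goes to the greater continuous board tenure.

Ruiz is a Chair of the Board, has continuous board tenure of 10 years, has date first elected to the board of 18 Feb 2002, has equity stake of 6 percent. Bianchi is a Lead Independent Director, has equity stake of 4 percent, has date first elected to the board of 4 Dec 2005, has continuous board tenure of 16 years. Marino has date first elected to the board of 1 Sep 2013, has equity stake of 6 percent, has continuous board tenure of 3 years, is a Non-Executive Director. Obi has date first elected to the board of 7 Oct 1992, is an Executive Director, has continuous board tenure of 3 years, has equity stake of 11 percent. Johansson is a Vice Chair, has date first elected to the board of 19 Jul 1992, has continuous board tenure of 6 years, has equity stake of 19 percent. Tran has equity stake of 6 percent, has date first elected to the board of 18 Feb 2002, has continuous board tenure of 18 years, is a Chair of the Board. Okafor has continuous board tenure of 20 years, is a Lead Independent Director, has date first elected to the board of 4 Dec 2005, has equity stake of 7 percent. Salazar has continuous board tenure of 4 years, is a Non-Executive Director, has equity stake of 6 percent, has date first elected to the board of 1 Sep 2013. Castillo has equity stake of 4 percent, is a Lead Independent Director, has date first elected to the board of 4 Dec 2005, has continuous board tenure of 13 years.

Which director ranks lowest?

By board role: Tran and Ruiz (Chair of the Board); then Johansson (Vice Chair); then Okafor, Bianchi and Castillo (Lead Independent Director); then Obi (Executive Director); then Salazar and Marino (Non-Executive Director).
Tran and Ruiz both have date first elected to the board 18 Feb 2002, so the next rule applies.
Tran and Ruiz both have equity stake 6 percent, so the next rule applies.
Among Tran and Ruiz, by continuous board tenure (higher first): Tran (18 years) before Ruiz (10 years).
Okafor, Bianchi and Castillo all have date first elected to the board 4 Dec 2005, so the next rule applies.
Among Okafor, Bianchi and Castillo, by equity stake (higher first): Okafor (7 percent) before Bianchi and Castillo (4 percent).
Among Bianchi and Castillo, by continuous board tenure (higher first): Bianchi (16 years) before Castillo (13 years).
Salazar and Marino both have date first elected to the board 1 Sep 2013, so the next rule applies.
Salazar and Marino both have equity stake 6 percent, so the next rule applies.
Among Salazar and Marino, by continuous board tenure (higher first): Salazar (4 years) before Marino (3 years).
Order: Tran, Ruiz, Johansson, Okafor, Bianchi, Castillo, Obi, Salazar, Marino.

Marino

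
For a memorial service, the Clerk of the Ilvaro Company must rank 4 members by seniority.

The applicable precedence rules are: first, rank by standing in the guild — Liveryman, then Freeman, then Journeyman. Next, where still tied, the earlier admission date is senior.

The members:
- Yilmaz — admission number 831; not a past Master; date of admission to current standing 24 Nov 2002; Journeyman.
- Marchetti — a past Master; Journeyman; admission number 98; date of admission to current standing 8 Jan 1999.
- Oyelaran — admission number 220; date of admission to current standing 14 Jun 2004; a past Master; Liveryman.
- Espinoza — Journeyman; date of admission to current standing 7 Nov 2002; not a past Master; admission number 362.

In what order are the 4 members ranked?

By standing in the guild: Oyelaran (Liveryman); then Marchetti, Espinoza and Yilmaz (Journeyman).
Among Marchetti, Espinoza and Yilmaz, by date of admission to current standing (earlier first): Marchetti (8 Jan 1999) before Espinoza (7 Nov 2002) before Yilmaz (24 Nov 2002).
Full order: Oyelaran, Marchetti, Espinoza, Yilmaz.

Oyelaran, Marchetti, Espinoza, Yilmaz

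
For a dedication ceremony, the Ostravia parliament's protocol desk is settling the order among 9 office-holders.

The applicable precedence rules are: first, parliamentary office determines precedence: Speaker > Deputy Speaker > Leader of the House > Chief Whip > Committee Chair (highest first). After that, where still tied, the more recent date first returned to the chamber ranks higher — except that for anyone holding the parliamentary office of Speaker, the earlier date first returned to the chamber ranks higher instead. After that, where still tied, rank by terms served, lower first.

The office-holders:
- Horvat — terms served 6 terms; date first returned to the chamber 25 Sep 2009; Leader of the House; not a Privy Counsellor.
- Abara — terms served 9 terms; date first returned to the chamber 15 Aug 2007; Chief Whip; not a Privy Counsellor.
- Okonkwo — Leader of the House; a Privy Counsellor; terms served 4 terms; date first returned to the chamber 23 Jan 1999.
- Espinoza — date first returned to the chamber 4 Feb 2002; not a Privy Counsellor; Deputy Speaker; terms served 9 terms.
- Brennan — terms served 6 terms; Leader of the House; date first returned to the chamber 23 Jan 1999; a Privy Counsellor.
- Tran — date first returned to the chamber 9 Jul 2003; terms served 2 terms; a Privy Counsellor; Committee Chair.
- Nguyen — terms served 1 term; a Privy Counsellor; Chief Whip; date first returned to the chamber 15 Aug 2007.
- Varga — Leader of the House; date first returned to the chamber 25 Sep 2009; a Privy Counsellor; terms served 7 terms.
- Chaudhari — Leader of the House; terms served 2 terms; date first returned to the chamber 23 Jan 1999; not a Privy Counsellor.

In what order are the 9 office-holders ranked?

By parliamentary office: Espinoza (Deputy Speaker); then Horvat, Varga, Chaudhari, Okonkwo and Brennan (Leader of the House); then Nguyen and Abara (Chief Whip); then Tran (Committee Chair).
Among Horvat, Varga, Chaudhari, Okonkwo and Brennan, by date first returned to the chamber (later first): Horvat and Varga (25 Sep 2009) before Chaudhari, Okonkwo and Brennan (23 Jan 1999).
Among Horvat and Varga, by terms served (lower first): Horvat (6 terms) before Varga (7 terms).
Among Chaudhari, Okonkwo and Brennan, by terms served (lower first): Chaudhari (2 terms) before Okonkwo (4 terms) before Brennan (6 terms).
Nguyen and Abara both have date first returned to the chamber 15 Aug 2007, so the next rule applies.
Among Nguyen and Abara, by terms served (lower first): Nguyen (1 term) before Abara (9 terms).
Full order: Espinoza, Horvat, Varga, Chaudhari, Okonkwo, Brennan, Nguyen, Abara, Tran.

Espinoza, Horvat, Varga, Chaudhari, Okonkwo, Brennan, Nguyen, Abara, Tran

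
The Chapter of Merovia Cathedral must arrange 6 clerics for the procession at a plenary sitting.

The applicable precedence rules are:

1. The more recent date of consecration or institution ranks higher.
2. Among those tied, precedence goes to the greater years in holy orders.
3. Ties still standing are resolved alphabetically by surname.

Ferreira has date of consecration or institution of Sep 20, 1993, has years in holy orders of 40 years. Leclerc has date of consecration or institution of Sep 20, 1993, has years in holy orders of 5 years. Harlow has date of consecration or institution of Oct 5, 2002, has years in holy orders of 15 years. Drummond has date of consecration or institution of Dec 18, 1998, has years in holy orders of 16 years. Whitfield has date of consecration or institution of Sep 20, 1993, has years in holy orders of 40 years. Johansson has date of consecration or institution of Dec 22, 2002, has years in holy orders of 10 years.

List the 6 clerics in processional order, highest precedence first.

By date of consecration or institution (later first): Johansson (Dec 22, 2002); then Harlow (Oct 5, 2002); then Drummond (Dec 18, 1998); then Ferreira, Whitfield and Leclerc (each Sep 20, 1993).
Among Ferreira, Whitfield and Leclerc, by years in holy orders (higher first): Ferreira and Whitfield (40 years) before Leclerc (5 years).
Among Ferreira and Whitfield, alphabetically by surname: Ferreira before Whitfield.
Full order: Johansson, Harlow, Drummond, Ferreira, Whitfield, Leclerc.

Johansson, Harlow, Drummond, Ferreira, Whitfield, Leclerc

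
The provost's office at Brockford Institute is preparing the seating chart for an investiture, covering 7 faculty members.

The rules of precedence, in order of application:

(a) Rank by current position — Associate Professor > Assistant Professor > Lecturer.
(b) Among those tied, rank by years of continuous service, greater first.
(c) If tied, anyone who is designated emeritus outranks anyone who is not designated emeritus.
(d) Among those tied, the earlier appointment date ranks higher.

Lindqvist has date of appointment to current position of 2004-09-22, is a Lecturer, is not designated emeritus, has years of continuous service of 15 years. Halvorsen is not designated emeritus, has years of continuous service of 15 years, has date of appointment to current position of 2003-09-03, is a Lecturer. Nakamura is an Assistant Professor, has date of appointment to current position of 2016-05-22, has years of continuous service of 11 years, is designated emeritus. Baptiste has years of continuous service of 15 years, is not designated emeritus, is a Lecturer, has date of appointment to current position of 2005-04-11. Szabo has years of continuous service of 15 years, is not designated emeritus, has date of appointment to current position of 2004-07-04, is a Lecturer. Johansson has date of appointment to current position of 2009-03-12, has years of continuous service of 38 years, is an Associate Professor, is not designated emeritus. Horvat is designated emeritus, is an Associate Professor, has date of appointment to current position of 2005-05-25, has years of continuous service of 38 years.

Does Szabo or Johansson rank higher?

Johansson

By current position: Horvat and Johansson (Associate Professor); then Nakamura (Assistant Professor); then Halvorsen, Szabo, Lindqvist and Baptiste (Lecturer).
Horvat and Johansson both have years of continuous service 38 years, so the next rule applies.
Among Horvat and Johansson, designated emeritus before not designated emeritus: Horvat (designated emeritus) before Johansson (not designated emeritus).
Halvorsen, Szabo, Lindqvist and Baptiste all have years of continuous service 15 years, so the next rule applies.
Halvorsen, Szabo, Lindqvist and Baptiste are each not designated emeritus, so the next rule applies.
Among Halvorsen, Szabo, Lindqvist and Baptiste, by date of appointment to current position (earlier first): Halvorsen (2003-09-03) before Szabo (2004-07-04) before Lindqvist (2004-09-22) before Baptiste (2005-04-11).
So Johansson takes precedence.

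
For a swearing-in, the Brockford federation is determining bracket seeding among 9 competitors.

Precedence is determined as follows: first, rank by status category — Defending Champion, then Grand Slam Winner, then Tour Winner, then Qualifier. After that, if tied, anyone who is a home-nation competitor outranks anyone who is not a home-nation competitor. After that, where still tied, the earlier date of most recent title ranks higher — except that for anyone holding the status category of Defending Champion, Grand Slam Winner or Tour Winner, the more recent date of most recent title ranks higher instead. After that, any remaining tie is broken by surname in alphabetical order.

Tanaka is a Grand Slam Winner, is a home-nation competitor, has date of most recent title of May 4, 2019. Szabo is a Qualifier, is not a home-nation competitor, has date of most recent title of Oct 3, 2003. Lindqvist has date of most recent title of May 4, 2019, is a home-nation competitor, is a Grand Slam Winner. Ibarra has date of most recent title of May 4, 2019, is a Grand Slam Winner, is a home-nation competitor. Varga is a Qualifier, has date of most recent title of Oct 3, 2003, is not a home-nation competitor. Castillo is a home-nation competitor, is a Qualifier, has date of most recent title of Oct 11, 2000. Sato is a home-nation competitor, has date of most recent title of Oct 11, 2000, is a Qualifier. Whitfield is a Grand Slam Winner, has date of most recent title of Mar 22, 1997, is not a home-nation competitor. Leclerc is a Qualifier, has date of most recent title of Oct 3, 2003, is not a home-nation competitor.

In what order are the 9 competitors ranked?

By status category: Ibarra, Lindqvist, Tanaka and Whitfield (Grand Slam Winner); then Castillo, Sato, Leclerc, Szabo and Varga (Qualifier).
Among Ibarra, Lindqvist, Tanaka and Whitfield, a home-nation competitor before not a home-nation competitor: Ibarra, Lindqvist and Tanaka (a home-nation competitor) before Whitfield (not a home-nation competitor).
Ibarra, Lindqvist and Tanaka all have date of most recent title May 4, 2019, so the next rule applies.
Among Ibarra, Lindqvist and Tanaka, alphabetically by surname: Ibarra before Lindqvist before Tanaka.
Among Castillo, Sato, Leclerc, Szabo and Varga, a home-nation competitor before not a home-nation competitor: Castillo and Sato (a home-nation competitor) before Leclerc, Szabo and Varga (not a home-nation competitor).
Castillo and Sato both have date of most recent title Oct 11, 2000, so the next rule applies.
Among Castillo and Sato, alphabetically by surname: Castillo before Sato.
Leclerc, Szabo and Varga all have date of most recent title Oct 3, 2003, so the next rule applies.
Among Leclerc, Szabo and Varga, alphabetically by surname: Leclerc before Szabo before Varga.
Full order: Ibarra, Lindqvist, Tanaka, Whitfield, Castillo, Sato, Leclerc, Szabo, Varga.

Ibarra, Lindqvist, Tanaka, Whitfield, Castillo, Sato, Leclerc, Szabo, Varga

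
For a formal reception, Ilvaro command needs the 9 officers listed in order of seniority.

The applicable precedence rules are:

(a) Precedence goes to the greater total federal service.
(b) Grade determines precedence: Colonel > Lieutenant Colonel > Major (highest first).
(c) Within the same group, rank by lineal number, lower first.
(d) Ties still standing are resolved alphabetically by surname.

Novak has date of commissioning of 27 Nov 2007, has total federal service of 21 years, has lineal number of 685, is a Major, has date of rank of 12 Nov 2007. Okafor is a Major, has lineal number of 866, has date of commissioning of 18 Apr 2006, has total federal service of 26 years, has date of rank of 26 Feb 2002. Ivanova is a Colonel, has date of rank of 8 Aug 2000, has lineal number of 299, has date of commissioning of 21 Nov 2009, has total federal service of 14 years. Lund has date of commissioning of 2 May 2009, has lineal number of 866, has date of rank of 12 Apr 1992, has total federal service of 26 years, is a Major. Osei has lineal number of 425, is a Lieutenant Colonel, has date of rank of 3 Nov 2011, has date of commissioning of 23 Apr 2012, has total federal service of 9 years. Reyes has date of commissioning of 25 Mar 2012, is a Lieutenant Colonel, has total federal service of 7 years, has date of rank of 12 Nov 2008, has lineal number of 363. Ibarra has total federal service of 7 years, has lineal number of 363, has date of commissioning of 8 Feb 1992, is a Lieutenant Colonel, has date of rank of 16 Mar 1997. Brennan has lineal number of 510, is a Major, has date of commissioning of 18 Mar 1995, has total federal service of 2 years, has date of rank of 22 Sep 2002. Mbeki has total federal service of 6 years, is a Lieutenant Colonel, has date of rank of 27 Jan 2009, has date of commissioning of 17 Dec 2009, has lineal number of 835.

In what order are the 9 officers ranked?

By total federal service (higher first): Lund and Okafor (both 26 years); then Novak (21 years); then Ivanova (14 years); then Osei (9 years); then Ibarra and Reyes (both 7 years); then Mbeki (6 years); then Brennan (2 years).
Lund and Okafor are each Major, so the next rule applies.
Lund and Okafor both have lineal number 866, so the next rule applies.
Among Lund and Okafor, alphabetically by surname: Lund before Okafor.
Ibarra and Reyes are each Lieutenant Colonel, so the next rule applies.
Ibarra and Reyes both have lineal number 363, so the next rule applies.
Among Ibarra and Reyes, alphabetically by surname: Ibarra before Reyes.
Full order: Lund, Okafor, Novak, Ivanova, Osei, Ibarra, Reyes, Mbeki, Brennan.

Lund, Okafor, Novak, Ivanova, Osei, Ibarra, Reyes, Mbeki, Brennan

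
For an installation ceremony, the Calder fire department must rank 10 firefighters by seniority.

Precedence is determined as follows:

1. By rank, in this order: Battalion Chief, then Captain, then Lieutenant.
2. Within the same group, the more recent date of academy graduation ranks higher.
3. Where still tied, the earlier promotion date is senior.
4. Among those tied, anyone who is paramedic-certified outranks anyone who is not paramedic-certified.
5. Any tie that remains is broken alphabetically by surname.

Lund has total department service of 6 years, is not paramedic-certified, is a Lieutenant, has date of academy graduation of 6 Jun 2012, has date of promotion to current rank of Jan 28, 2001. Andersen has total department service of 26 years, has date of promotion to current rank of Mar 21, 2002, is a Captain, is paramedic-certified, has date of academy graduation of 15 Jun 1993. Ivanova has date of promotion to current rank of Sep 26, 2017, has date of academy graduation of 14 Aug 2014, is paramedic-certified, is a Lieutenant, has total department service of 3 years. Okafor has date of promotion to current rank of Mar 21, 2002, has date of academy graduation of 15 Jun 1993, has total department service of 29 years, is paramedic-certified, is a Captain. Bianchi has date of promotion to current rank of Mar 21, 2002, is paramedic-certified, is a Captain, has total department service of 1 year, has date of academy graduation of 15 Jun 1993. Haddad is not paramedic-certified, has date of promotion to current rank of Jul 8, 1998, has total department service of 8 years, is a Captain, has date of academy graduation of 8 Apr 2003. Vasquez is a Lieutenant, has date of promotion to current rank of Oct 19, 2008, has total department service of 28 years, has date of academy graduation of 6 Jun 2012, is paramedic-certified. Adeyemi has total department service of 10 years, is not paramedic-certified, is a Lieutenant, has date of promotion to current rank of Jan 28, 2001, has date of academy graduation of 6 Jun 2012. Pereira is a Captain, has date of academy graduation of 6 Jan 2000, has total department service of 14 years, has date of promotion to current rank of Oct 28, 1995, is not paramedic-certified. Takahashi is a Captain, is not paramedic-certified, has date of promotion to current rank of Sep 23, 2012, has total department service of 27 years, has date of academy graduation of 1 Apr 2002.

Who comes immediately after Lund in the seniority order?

By rank: Haddad, Takahashi, Pereira, Andersen, Bianchi and Okafor (Captain); then Ivanova, Adeyemi, Lund and Vasquez (Lieutenant).
Among Haddad, Takahashi, Pereira, Andersen, Bianchi and Okafor, by date of academy graduation (later first): Haddad (8 Apr 2003) before Takahashi (1 Apr 2002) before Pereira (6 Jan 2000) before Andersen, Bianchi and Okafor (15 Jun 1993).
Andersen, Bianchi and Okafor all have date of promotion to current rank Mar 21, 2002, so the next rule applies.
Andersen, Bianchi and Okafor are each paramedic-certified, so the next rule applies.
Among Andersen, Bianchi and Okafor, alphabetically by surname: Andersen before Bianchi before Okafor.
Among Ivanova, Adeyemi, Lund and Vasquez, by date of academy graduation (later first): Ivanova (14 Aug 2014) before Adeyemi, Lund and Vasquez (6 Jun 2012).
Among Adeyemi, Lund and Vasquez, by date of promotion to current rank (earlier first): Adeyemi and Lund (Jan 28, 2001) before Vasquez (Oct 19, 2008).
Adeyemi and Lund are each not paramedic-certified, so the next rule applies.
Among Adeyemi and Lund, alphabetically by surname: Adeyemi before Lund.
Order: Haddad, Takahashi, Pereira, Andersen, Bianchi, Okafor, Ivanova, Adeyemi, Lund, Vasquez.

Vasquez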